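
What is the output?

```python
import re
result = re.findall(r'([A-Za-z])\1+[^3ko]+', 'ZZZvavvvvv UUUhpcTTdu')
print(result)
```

['Z']

After group 1 captures some text, `\1` only succeeds where that same text appears again.
Because there's exactly one group, `findall` drops the full match and keeps group 1 from the one hit.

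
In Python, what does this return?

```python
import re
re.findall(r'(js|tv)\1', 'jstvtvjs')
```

A backreference is literal: `\1` must see the identical characters the first group matched.
Walking the string: at [2:6] match 'tvtv', group 1 = 'tv'.
`findall` collects group 1 from the one match (1 total).

['tv']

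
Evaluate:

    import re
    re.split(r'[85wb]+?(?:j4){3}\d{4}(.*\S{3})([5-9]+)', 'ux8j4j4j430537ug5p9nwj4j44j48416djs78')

['ux', '7ug5p9nwj4j44j48416djs7', '8', '']

The group in the pattern means `split` returns the separators' captures alongside the pieces.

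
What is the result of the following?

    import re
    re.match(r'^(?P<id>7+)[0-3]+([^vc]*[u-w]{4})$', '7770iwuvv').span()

This matches anchored at the start of the string; then one or more of a literal '7' (captured as 'id'); then one or more of a character in [0-3]; then zero or more of any character except [vc], then exactly 4 of a character in [u-w] (captured); then anchored at the end.
`re.match` won't scan ahead — the pattern has to work from the very first character.
The match spans [0:9] → '7770iwuvv'.
Captured: group 1 = '777', group 2 = 'iwuvv'.

(0, 9)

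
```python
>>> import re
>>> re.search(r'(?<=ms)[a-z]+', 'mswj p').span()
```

The `(?=…)`/`(?<=…)` assertion just peeks at neighbouring text; it doesn't advance the match position.
Unlike `match`, `search` isn't anchored — it looks for the pattern anywhere in the string.
The match spans [2:4] → 'wj'.

(2, 4)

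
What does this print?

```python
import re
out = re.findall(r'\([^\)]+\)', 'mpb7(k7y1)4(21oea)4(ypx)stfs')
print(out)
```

['(k7y1)', '(21oea)', '(ypx)']

Matches: at [4:10] → '(k7y1)'; at [11:18] → '(21oea)'; at [19:24] → '(ypx)'.
`findall` yields the raw match text (3 of them) because the pattern has no groups.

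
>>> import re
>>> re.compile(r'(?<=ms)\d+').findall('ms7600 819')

Lookahead/lookbehind check context without consuming it, so the matched span excludes the asserted characters.
Walking the string: at [2:6] → '7600'.
No capturing groups, so `findall` returns the 1 full match string.

['7600']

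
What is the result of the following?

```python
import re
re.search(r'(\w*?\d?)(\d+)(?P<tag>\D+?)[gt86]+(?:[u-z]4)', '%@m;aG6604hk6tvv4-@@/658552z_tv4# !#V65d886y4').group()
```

Pattern: zero or more of a word character (lazy), then optionally a digit (captured); then one or more of a digit (captured); then one or more of a non-digit (lazy) (captured as 'tag'); then one or more of one of [gt86]; then a character in [u-z], then the literal '4' (non-capturing group).
Unlike `match`, `search` isn't anchored — it looks for the pattern anywhere in the string.
The match spans [21:32] → '658552z_tv4'.
Captured: group 1 = '6', group 2 = '58552', group 3 = 'z_'.

'658552z_tv4'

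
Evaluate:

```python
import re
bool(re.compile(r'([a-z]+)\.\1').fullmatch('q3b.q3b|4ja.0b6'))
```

False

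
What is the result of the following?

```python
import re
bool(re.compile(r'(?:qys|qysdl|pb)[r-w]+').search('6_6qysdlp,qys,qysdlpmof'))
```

Unlike `match`, `search` isn't anchored — it looks for the pattern anywhere in the string.
Here nothing in the string fits, so the call returns None, and `bool(None)` is False.

False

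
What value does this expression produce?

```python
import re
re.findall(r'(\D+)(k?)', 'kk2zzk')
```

Pattern: one or more of a non-digit (captured); then optionally a literal 'k' (captured).
Scanning left to right: at [0:2] match 'kk', groups = ('kk', ''); at [3:6] match 'zzk', groups = ('zzk', '').
2 groups means each result is a tuple of 2 captured strings — 2 here.

[('kk', ''), ('zzk', '')]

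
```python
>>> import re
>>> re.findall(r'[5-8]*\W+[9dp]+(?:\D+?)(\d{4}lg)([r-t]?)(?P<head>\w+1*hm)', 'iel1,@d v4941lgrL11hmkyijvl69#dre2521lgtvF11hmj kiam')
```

This matches zero or more of a character in [5-8], then one or more of a non-word character; then one or more of one of [9dp]; then one or more of a non-digit (lazy) (non-capturing group); then exactly 4 of a digit, then the literal 'lg' (captured); then optionally a character in [r-t] (captured); then one or more of a word character, then zero or more of a literal '1', then the literal 'hm' (captured as 'head').
Scanning left to right: at [4:21] match ',@d v4941lgrL11hm', groups = ('4941lg', 'r', 'L11hm'); at [29:46] match '#dre2521lgtvF11hm', groups = ('2521lg', 't', 'vF11hm').
3 groups means each result is a tuple of 3 captured strings — 2 here.

[('4941lg', 'r', 'L11hm'), ('2521lg', 't', 'vF11hm')]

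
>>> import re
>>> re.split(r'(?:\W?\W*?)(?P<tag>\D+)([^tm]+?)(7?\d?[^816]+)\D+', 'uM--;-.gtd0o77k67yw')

Because the quantifier is non-greedy, it stops expanding at the earliest point where the rest of the pattern can succeed.
The group in the pattern means `split` returns the separators' captures alongside the pieces.

['', 'uM--;-.gtd', '0', 'o77', '67yw']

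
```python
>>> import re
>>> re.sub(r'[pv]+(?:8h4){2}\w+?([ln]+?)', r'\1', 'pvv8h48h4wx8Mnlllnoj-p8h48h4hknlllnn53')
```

'nlllnoj-nlllnn53'

This matches one or more of one of [pv], then the literal '8h4' repeated 2 times; then one or more of a word character (lazy); then one or more of one of [ln] (lazy) (captured).
A non-greedy quantifier consumes as few characters as it can — just enough that the remainder of the pattern still matches from where it stops; whatever follows it matches normally.
Matches: at [0:14] → 'pvv8h48h4wx8Mn'; at [21:31] → 'p8h48h4hkn'.
The replacement refers to a captured group, so each match is rewritten using its own captured text.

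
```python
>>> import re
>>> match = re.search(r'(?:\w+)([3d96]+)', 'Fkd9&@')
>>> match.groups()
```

('9',)

The match spans [0:4] → 'Fkd9'.
Captured: group 1 = '9'.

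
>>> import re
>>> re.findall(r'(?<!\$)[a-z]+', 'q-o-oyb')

The negative lookaround is zero-width — it rules out positions where the adjacent text would match, without consuming anything.
`findall` yields the raw match text (3 of them) because the pattern has no groups.

['q', 'o', 'oyb']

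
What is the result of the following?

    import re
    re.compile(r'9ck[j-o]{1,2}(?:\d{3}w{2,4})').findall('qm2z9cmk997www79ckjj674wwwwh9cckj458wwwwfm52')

Pattern: the literal '9ck', then 1 to 2 of a character in [j-o]; then exactly 3 of a digit, then 2 to 4 of a literal 'w' (non-capturing group).
`findall` yields the raw match text (1 of them) because the pattern has no groups.

['9ckjj674wwww']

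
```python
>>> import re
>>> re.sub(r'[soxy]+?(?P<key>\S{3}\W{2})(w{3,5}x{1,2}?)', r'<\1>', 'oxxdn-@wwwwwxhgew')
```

'<xdn-@>hgew'

The pattern matches one or more of one of [soxy] (lazy); then exactly 3 of a non-whitespace character, then exactly 2 of a non-word character (captured as 'key'); then 3 to 5 of a literal 'w', then 1 to 2 of a literal 'x' (lazy) (captured).
Matches: at [0:13] → 'oxxdn-@wwwwwx'.
Each match is replaced using the text its own group 1 captured.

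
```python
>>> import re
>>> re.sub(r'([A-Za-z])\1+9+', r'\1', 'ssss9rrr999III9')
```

`\1` is not a pattern — it's the concrete string captured by group 1, re-applied verbatim.
Matches: at [0:5] → 'ssss9'; at [5:11] → 'rrr999'; at [11:15] → 'III9'.
Each match is replaced using the text its own group 1 captured.

'srI'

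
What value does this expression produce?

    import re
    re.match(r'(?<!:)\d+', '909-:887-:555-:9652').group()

'909'

`re.match` only tries the pattern at the start of the string.
The match spans [0:3] → '909'.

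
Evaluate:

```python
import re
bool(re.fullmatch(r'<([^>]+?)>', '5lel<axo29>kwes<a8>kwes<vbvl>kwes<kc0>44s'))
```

False

For `fullmatch`, every character of the input must be accounted for by the pattern.
Here there's no way to consume every character, so the call returns None, and `bool(None)` is False.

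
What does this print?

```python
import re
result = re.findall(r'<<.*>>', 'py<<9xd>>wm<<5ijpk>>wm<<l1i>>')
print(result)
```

Scanning left to right: at [2:29] → '<<9xd>>wm<<5ijpk>>wm<<l1i>>'.
Since nothing is captured, `findall` lists the 1 matched substring directly.

['<<9xd>>wm<<5ijpk>>wm<<l1i>>']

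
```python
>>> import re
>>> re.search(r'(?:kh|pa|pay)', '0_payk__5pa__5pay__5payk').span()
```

(2, 4)

`|` is ordered: at each position the engine commits to the first alternative that works.
`re.search` scans for the first position where the pattern succeeds.
The match spans [2:4] → 'pa'.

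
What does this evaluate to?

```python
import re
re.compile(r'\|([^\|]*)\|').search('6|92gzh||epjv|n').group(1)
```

`re.search` scans for the first position where the pattern succeeds.
The match spans [1:8] → '|92gzh|'.
Captured: group 1 = '92gzh'.

'92gzh'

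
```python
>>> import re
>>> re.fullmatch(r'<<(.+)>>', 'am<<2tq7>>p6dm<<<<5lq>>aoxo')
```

`fullmatch` succeeds only if the pattern covers the string from start to end.
Here the pattern can't cover the whole string, so the call returns None.

None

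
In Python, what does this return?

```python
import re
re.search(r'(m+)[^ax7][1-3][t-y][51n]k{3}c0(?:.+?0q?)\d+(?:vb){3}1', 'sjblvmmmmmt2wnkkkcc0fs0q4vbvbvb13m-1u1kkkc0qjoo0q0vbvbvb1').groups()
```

('m',)

Pattern: one or more of a literal 'm' (captured); then any character except [ax7], then a character in [1-3], then a character in [t-y]; then one of [51n], then exactly 3 of a literal 'k', then the literal 'c0'; then one or more of any character (lazy), then a literal '0', then optionally the literal 'q' (non-capturing group); then one or more of a digit, then the literal 'vb' repeated 3 times, then a literal '1'.
`re.search` tries every starting position until one works.
The match spans [33:57] → 'm-1u1kkkc0qjoo0q0vbvbvb1'.
Captured: group 1 = 'm'.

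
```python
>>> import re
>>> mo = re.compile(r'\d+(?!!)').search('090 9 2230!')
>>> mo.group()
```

'090'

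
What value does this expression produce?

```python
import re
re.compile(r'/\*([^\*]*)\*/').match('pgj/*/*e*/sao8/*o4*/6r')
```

None

With `match`, the pattern is implicitly anchored at the beginning.
Here the string doesn't start with a match, so the call returns None.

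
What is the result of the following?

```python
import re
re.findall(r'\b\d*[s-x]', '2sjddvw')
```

['2s']

The pattern matches a word boundary (`\b`, zero-width); then zero or more of a digit; then a character in [s-x].
Matches: at [0:2] → '2s'.
No capturing groups, so `findall` returns the 1 full match string.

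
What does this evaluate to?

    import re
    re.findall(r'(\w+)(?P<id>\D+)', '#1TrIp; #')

[('1TrIp', '; #')]

This matches one or more of a word character (captured); then one or more of a non-digit (captured as 'id').
Walking the string: at [1:9] match '1TrIp; #', groups = ('1TrIp', '; #').
Multiple groups make `findall` return tuples — one 2-tuple for the one match.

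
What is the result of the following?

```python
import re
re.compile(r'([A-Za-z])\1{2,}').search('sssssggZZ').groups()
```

('s',)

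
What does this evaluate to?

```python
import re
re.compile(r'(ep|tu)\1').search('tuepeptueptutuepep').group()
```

`\1` has to match the exact text group 1 already captured.
`search` walks the string left to right and returns the first match it finds.
The match spans [2:6] → 'epep'.
Captured: group 1 = 'ep'.

'epep'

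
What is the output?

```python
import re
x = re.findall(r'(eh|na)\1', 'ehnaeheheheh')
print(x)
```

['eh', 'eh']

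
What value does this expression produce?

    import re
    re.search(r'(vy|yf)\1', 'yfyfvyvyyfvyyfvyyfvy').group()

After group 1 captures some text, `\1` only succeeds where that same text appears again.
The match spans [0:4] → 'yfyf'.

'yfyf'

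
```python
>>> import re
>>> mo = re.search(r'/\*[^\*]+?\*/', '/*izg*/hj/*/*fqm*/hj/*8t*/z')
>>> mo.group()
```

'/*izg*/'

The match spans [0:7] → '/*izg*/'.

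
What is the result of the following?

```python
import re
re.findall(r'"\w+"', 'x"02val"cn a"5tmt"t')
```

['"02val"', '"5tmt"']

No capturing groups, so `findall` returns the 2 full match strings.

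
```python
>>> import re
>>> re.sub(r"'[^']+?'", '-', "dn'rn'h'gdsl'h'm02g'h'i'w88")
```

Matches: at [2:6] → "'rn'"; at [7:13] → "'gdsl'"; at [14:20] → "'m02g'"; at [21:24] → "'i'".
`sub` substitutes '-' at each match site.

'dn-h-h-h-w88'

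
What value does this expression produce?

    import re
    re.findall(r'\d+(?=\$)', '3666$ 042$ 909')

['3666', '042']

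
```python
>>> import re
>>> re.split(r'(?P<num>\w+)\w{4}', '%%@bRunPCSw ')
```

The pattern matches one or more of a word character (captured as 'num'); then exactly 4 of a word character.
With a capturing group present, the delimiter's captured portion is kept in the result list.

['%%@', 'bRun', ' ']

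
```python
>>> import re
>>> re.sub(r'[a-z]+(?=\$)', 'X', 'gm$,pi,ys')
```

The lookaround is zero-width — it requires the adjacent text to match without consuming it, so the asserted text isn't part of the match.
Every occurrence is swapped for 'X'.

'X$,pi,ys'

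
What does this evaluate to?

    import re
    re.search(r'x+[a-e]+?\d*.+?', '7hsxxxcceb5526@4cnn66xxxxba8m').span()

This matches one or more of the literal 'x', then one or more of a character in [a-e] (lazy), then zero or more of a digit; then one or more of any character (lazy).
Because the quantifier is non-greedy, it stops expanding at the earliest point where the rest of the pattern can succeed.
`re.search` tries every starting position until one works.
The match spans [3:8] → 'xxxcc'.

(3, 8)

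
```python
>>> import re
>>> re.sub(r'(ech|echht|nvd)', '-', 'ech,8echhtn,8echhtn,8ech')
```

'-,8-htn,8-htn,8-'

The regex engine tests alternatives in the order written; an earlier branch that matches wins even if a later one would match more.
Matches: at [0:3] → 'ech'; at [5:8] → 'ech'; at [13:16] → 'ech'; at [21:24] → 'ech'.
`sub` substitutes '-' at each match site.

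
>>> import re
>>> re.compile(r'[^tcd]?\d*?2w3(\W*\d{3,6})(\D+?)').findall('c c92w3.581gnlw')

Pattern: optionally any character except [tcd], then zero or more of a digit (lazy), then the literal '2w3'; then zero or more of a non-word character, then 3 to 6 of a digit (captured); then one or more of a non-digit (lazy) (captured).
A `+?`/`*?`/`{m,n}?` starts at its minimum and grows only as far as needed for what follows to match.
Walking the string: at [3:12] match '92w3.581g', groups = ('.581', 'g').
Multiple groups make `findall` return tuples — one 2-tuple for the one match.

[('.581', 'g')]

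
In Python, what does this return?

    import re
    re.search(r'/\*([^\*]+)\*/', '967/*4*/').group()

The match spans [3:8] → '/*4*/'.

'/*4*/'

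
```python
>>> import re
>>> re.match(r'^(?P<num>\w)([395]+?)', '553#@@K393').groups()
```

('5', '5')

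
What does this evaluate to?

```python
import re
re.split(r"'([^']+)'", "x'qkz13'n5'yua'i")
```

Matches to split on: at [1:8] → "'qkz13'"; at [10:15] → "'yua'".
Because the pattern has a capturing group, `split` also inserts each captured text between the pieces.

['x', 'qkz13', 'n5', 'yua', 'i']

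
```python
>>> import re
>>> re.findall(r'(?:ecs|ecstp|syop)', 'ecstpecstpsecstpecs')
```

['ecs', 'ecs', 'ecs', 'ecs']

Alternation tries branches left to right and keeps the first one that lets the overall match succeed at that position.
Scanning left to right: at [0:3] → 'ecs'; at [5:8] → 'ecs'; at [11:14] → 'ecs'; at [16:19] → 'ecs'.
No capturing groups, so `findall` returns the 4 full match strings.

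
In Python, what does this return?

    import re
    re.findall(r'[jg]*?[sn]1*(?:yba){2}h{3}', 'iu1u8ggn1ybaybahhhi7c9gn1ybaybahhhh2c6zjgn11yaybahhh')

No capturing groups, so `findall` returns the 2 full match strings.

['ggn1ybaybahhh', 'gn1ybaybahhh']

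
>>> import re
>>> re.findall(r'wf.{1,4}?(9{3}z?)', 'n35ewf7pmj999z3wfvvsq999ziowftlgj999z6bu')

['999z', '999z', '999z']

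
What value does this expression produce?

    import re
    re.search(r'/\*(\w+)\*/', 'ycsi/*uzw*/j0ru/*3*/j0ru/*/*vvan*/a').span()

The match spans [4:11] → '/*uzw*/'.

(4, 11)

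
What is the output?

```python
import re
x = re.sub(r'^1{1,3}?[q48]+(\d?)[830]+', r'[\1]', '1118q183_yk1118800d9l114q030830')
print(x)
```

[1]_yk1118800d9l114q030830

The replacement refers to a captured group, so each match is rewritten using its own captured text.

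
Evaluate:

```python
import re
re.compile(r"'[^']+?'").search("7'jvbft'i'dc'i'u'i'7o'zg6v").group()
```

"'jvbft'"

The match spans [1:8] → "'jvbft'".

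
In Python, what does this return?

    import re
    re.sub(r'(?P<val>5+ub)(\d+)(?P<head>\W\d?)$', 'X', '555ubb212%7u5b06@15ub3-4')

This matches one or more of a literal '5', then the literal 'ub' (captured as 'val'); then one or more of a digit (captured); then a non-word character, then optionally a digit (captured as 'head'); then anchored at the end.
`sub` substitutes 'X' at each match site.

'555ubb212%7u5b06@1X'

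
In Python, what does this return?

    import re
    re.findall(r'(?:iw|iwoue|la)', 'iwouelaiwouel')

['iw', 'la', 'iw']

The regex engine tests alternatives in the order written; an earlier branch that matches wins even if a later one would match more.
Matches: at [0:2] → 'iw'; at [5:7] → 'la'; at [7:9] → 'iw'.
`findall` yields the raw match text (3 of them) because the pattern has no groups.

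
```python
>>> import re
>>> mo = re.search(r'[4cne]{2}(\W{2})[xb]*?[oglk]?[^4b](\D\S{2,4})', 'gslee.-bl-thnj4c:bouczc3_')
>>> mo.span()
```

Pattern: exactly 2 of one of [4cne]; then exactly 2 of a non-word character (captured); then zero or more of one of [xb] (lazy), then optionally one of [oglk], then any character except [4b]; then a non-digit, then 2 to 4 of a non-whitespace character (captured).
`search` walks the string left to right and returns the first match it finds.
The match spans [3:15] → 'ee.-bl-thnj4'.
Captured: group 1 = '.-', group 2 = 'thnj4'.

(3, 15)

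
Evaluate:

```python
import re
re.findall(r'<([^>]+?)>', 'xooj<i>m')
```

Because there's exactly one group, `findall` drops the full match and keeps group 1 from the one hit.

['i']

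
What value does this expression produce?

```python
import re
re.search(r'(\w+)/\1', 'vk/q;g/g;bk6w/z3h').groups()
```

('g',)

The match spans [5:8] → 'g/g'.
Captured: group 1 = 'g'.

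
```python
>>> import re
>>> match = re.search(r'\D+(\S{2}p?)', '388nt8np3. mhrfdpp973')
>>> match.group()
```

The pattern matches one or more of a non-digit; then exactly 2 of a non-whitespace character, then optionally the literal 'p' (captured).
The match spans [3:8] → 'nt8np'.

'nt8np'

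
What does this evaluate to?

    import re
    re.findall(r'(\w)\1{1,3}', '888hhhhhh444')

The backreference `\1` re-matches whatever the first group consumed, character for character.
Walking the string: at [0:3] match '888', group 1 = '8'; at [3:7] match 'hhhh', group 1 = 'h'; at [7:9] match 'hh', group 1 = 'h'; at [9:12] match '444', group 1 = '4'.
With a single group, `findall` returns only what that group captured — 4 items.

['8', 'h', 'h', '4']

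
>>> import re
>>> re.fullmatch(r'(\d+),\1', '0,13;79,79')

None

`fullmatch` succeeds only if the pattern covers the string from start to end.
Here the pattern can't cover the whole string, so the call returns None.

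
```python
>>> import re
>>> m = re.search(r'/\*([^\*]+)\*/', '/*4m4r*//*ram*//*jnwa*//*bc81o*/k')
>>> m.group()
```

`search` walks the string left to right and returns the first match it finds.
The match spans [0:8] → '/*4m4r*/'.
Captured: group 1 = '4m4r'.

'/*4m4r*/'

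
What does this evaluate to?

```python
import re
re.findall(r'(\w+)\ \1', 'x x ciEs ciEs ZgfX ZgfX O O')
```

A backreference is literal: `\1` must see the identical characters the first group matched.
Matches: at [0:3] match 'x x', group 1 = 'x'; at [4:13] match 'ciEs ciEs', group 1 = 'ciEs'; at [14:23] match 'ZgfX ZgfX', group 1 = 'ZgfX'; at [24:27] match 'O O', group 1 = 'O'.
With a single group, `findall` returns only what that group captured — 4 items.

['x', 'ciEs', 'ZgfX', 'O']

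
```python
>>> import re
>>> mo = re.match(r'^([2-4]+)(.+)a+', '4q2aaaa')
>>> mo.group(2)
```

'q2aaa'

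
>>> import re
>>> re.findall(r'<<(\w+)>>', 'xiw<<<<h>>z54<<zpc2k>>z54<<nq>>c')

Because there's exactly one group, `findall` drops the full match and keeps group 1 from each hit.

['h', 'zpc2k', 'nq']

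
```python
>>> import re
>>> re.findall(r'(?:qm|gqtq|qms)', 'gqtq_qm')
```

Walking the string: at [0:4] → 'gqtq'; at [5:7] → 'qm'.
With no groups in the pattern, `findall` gives back each whole match — 2 here.

['gqtq', 'qm']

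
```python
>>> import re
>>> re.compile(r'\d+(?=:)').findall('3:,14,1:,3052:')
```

['3', '1', '3052']

The lookaround is zero-width — it requires the adjacent text to match without consuming it, so the asserted text isn't part of the match.
Matches: at [0:1] → '3'; at [6:7] → '1'; at [9:13] → '3052'.
No capturing groups, so `findall` returns the 3 full match strings.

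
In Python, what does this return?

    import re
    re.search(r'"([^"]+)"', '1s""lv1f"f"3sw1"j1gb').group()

`re.search` scans for the first position where the pattern succeeds.
The match spans [3:9] → '"lv1f"'.
Captured: group 1 = 'lv1f'.

'"lv1f"'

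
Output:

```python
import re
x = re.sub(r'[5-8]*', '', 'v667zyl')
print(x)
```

vzyl

Pattern: zero or more of a character in [5-8].
Matches: at [0:0] → ''; at [1:4] → '667'; at [4:4] → ''; at [5:5] → ''; at [6:6] → ''; ….
`sub` substitutes '' at each match site.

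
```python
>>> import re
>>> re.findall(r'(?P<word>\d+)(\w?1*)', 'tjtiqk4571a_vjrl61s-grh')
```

The pattern matches one or more of a digit (captured as 'word'); then optionally a word character, then zero or more of a literal '1' (captured).
Matches: at [6:11] match '4571a', groups = ('4571', 'a'); at [16:19] match '61s', groups = ('61', 's').
Multiple groups make `findall` return tuples — one 2-tuple for each match.

[('4571', 'a'), ('61', 's')]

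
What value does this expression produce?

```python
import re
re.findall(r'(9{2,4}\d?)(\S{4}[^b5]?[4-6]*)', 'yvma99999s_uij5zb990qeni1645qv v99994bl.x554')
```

[('99999', 's_uij5'), ('990', 'qeni1645'), ('99994', 'bl.x554')]

Pattern: 2 to 4 of a literal '9', then optionally a digit (captured); then exactly 4 of a non-whitespace character, then optionally any character except [b5], then zero or more of a character in [4-6] (captured).
Multiple groups make `findall` return tuples — one 2-tuple for each match.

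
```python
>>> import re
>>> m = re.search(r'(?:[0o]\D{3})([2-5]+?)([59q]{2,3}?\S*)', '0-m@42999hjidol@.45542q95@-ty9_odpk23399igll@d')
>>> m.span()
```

Pattern: one of [0o], then exactly 3 of a non-digit (non-capturing group); then one or more of a character in [2-5] (lazy) (captured); then 2 to 3 of one of [59q] (lazy), then zero or more of a non-whitespace character (captured).
The match spans [0:46] → '0-m@42999hjidol@.45542q95@-ty9_odpk23399igll@d'.

(0, 46)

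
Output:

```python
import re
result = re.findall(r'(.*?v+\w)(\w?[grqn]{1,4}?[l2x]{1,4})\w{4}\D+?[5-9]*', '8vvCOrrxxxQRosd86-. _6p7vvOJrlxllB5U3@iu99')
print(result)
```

Pattern: zero or more of any character (lazy), then one or more of a literal 'v', then a word character (captured); then optionally a word character, then 1 to 4 of one of [grqn] (lazy), then 1 to 4 of one of [l2x] (captured); then exactly 4 of a word character, then one or more of a non-digit (lazy), then zero or more of a character in [5-9].
2 groups means each result is a tuple of 2 captured strings — 2 here.

[('8vvC', 'Orrxxx'), ('-. _6p7vvO', 'Jrlxll')]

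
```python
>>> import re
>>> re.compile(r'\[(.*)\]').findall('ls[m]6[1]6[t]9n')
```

['m]6[1]6[t']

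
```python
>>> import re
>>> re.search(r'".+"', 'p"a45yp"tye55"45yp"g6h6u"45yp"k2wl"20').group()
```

`search` walks the string left to right and returns the first match it finds.
The match spans [1:35] → '"a45yp"tye55"45yp"g6h6u"45yp"k2wl"'.

'"a45yp"tye55"45yp"g6h6u"45yp"k2wl"'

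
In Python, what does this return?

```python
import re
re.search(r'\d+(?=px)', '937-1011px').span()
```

Because the assertion is zero-width, the text it checks is not consumed and won't appear in the result.
`search` walks the string left to right and returns the first match it finds.
The match spans [4:8] → '1011'.

(4, 8)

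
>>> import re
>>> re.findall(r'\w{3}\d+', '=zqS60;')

['zqS60']

The pattern matches exactly 3 of a word character; then one or more of a digit.
Scanning left to right: at [1:6] → 'zqS60'.
No capturing groups, so `findall` returns the 1 full match string.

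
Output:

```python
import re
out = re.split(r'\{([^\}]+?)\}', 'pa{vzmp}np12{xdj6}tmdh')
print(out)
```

['pa', 'vzmp', 'np12', 'xdj6', 'tmdh']

Matches to split on: at [2:8] → '{vzmp}'; at [12:18] → '{xdj6}'.
The group in the pattern means `split` returns the separators' captures alongside the pieces.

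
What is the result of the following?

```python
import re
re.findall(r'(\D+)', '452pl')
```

The pattern matches one or more of a non-digit (captured).
Scanning left to right: at [3:5] match 'pl', group 1 = 'pl'.
Because there's exactly one group, `findall` drops the full match and keeps group 1 from the one hit.

['pl']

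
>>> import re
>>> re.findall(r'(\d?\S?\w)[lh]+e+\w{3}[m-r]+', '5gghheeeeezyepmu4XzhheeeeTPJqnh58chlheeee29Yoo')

Because there's exactly one group, `findall` drops the full match and keeps group 1 from each hit.

['5gg', '4Xz', '58c']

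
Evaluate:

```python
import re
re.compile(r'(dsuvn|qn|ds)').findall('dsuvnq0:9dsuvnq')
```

['dsuvn', 'dsuvn']

Alternation isn't longest-match — the leftmost alternative that fits at this position is chosen.
Walking the string: at [0:5] match 'dsuvn', group 1 = 'dsuvn'; at [9:14] match 'dsuvn', group 1 = 'dsuvn'.
One capturing group, so `findall` returns just the captured substring from each match — 2 in all.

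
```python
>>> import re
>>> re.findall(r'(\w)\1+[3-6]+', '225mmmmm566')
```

`\1` is not a pattern — it's the concrete string captured by group 1, re-applied verbatim.
Walking the string: at [0:3] match '225', group 1 = '2'; at [3:11] match 'mmmmm566', group 1 = 'm'.
One capturing group, so `findall` returns just the captured substring from each match — 2 in all.

['2', 'm']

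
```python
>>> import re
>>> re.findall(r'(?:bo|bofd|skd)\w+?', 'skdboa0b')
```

['skdb']

`findall` yields the raw match text (1 of them) because the pattern has no groups.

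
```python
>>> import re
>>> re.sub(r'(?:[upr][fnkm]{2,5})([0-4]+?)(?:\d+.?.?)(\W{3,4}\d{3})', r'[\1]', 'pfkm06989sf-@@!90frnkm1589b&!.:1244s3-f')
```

'pfkm06989sf-@@!90f[1]4s3-f'

Pattern: one of [upr], then 2 to 5 of one of [fnkm] (non-capturing group); then one or more of a character in [0-4] (lazy) (captured); then one or more of a digit, then optionally any character, then optionally any character (non-capturing group); then 3 to 4 of a non-word character, then exactly 3 of a digit (captured).
Matches: at [18:34] → 'rnkm1589b&!.:124'.
`\1` in the replacement pulls in group 1's text for each match.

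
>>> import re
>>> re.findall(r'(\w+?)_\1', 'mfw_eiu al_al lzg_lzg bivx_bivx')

The backreference `\1` re-matches whatever the first group consumed, character for character.
Matches: at [8:13] match 'al_al', group 1 = 'al'; at [14:21] match 'lzg_lzg', group 1 = 'lzg'; at [22:31] match 'bivx_bivx', group 1 = 'bivx'.
One capturing group, so `findall` returns just the captured substring from each match — 3 in all.

['al', 'lzg', 'bivx']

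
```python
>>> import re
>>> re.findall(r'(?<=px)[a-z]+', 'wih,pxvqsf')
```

['vqsf']

Lookahead/lookbehind check context without consuming it, so the matched span excludes the asserted characters.
Walking the string: at [6:10] → 'vqsf'.
`findall` yields the raw match text (1 of them) because the pattern has no groups.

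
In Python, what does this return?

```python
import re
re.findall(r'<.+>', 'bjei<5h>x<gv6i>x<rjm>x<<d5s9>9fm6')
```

['<5h>x<gv6i>x<rjm>x<<d5s9>']

No capturing groups, so `findall` returns the 1 full match string.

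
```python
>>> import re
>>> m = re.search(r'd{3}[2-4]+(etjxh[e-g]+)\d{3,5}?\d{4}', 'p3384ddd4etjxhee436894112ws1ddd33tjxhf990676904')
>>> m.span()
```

A non-greedy quantifier consumes as few characters as it can — just enough that the remainder of the pattern still matches from where it stops; whatever follows it matches normally.
The match spans [5:23] → 'ddd4etjxhee4368941'.

(5, 23)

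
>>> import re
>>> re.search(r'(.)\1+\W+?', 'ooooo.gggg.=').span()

(0, 6)

After group 1 captures some text, `\1` only succeeds where that same text appears again.
Unlike `match`, `search` isn't anchored — it looks for the pattern anywhere in the string.
The match spans [0:6] → 'ooooo.'.
Captured: group 1 = 'o'.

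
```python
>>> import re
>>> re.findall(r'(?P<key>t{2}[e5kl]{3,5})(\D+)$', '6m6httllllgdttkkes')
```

[('ttllll', 'gdttkkes')]

The pattern matches exactly 2 of the literal 't', then 3 to 5 of one of [e5kl] (captured as 'key'); then one or more of a non-digit (captured); then anchored at the end.
Walking the string: at [4:18] match 'ttllllgdttkkes', groups = ('ttllll', 'gdttkkes').
2 groups means the one result is a tuple of 2 captured strings — 1 here.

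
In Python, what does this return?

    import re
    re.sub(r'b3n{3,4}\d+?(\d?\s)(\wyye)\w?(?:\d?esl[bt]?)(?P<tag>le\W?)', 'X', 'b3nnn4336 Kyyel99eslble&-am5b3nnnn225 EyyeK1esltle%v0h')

The pattern matches the literal 'b3', then 3 to 4 of the literal 'n', then one or more of a digit (lazy); then optionally a digit, then whitespace (captured); then a word character, then the literal 'yye' (captured); then optionally a word character; then optionally a digit, then the literal 'esl', then optionally one of [bt] (non-capturing group); then the literal 'le', then optionally a non-word character (captured as 'tag').
Matches: at [28:51] → 'b3nnnn225 EyyeK1esltle%'.
Every occurrence is swapped for 'X'.

'b3nnn4336 Kyyel99eslble&-am5Xv0h'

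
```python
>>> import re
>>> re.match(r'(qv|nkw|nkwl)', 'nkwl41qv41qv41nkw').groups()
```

('nkw',)

Alternation isn't longest-match — the leftmost alternative that fits at this position is chosen.
`match` is anchored at position 0; if the pattern doesn't fit there, it returns None.
The match spans [0:3] → 'nkw'.
Captured: group 1 = 'nkw'.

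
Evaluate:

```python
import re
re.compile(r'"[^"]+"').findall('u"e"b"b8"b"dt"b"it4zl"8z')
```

['"e"', '"b8"', '"dt"', '"it4zl"']

`findall` yields the raw match text (4 of them) because the pattern has no groups.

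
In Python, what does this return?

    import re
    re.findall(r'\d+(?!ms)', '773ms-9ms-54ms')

['77', '5']

A negative assertion filters positions out without eating any characters.
Matches: at [0:2] → '77'; at [10:11] → '5'.
`findall` yields the raw match text (2 of them) because the pattern has no groups.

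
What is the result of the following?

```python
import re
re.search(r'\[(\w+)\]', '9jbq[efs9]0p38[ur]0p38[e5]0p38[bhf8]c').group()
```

`re.search` scans for the first position where the pattern succeeds.
The match spans [4:10] → '[efs9]'.
Captured: group 1 = 'efs9'.

'[efs9]'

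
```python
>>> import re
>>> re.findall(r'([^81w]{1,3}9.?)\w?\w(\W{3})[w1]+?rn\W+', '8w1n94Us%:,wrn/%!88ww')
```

[('n94', '%:,')]

The pattern matches 1 to 3 of any character except [81w], then the literal '9', then optionally any character (captured); then optionally a word character, then a word character; then exactly 3 of a non-word character (captured); then one or more of one of [w1] (lazy), then the literal 'rn', then one or more of a non-word character.
2 groups means the one result is a tuple of 2 captured strings — 1 here.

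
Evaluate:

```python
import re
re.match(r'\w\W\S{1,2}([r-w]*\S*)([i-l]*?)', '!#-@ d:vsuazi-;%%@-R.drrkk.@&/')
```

None

The pattern matches a word character, then a non-word character, then 1 to 2 of a non-whitespace character; then zero or more of a character in [r-w], then zero or more of a non-whitespace character (captured); then zero or more of a character in [i-l] (lazy) (captured).
`match` is anchored at position 0; if the pattern doesn't fit there, it returns None.
Here position 0 doesn't satisfy it, so the call returns None.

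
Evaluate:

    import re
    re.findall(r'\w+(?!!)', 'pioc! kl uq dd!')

['pio', 'kl', 'uq', 'd']

`(?!…)`/`(?<!…)` only lets a position through if the neighbouring text does NOT match; no characters are consumed.
Scanning left to right: at [0:3] → 'pio'; at [6:8] → 'kl'; at [9:11] → 'uq'; at [12:13] → 'd'.
No capturing groups, so `findall` returns the 4 full match strings.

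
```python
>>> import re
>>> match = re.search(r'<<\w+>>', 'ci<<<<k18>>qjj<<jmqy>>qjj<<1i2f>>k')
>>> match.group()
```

'<<k18>>'

The match spans [4:11] → '<<k18>>'.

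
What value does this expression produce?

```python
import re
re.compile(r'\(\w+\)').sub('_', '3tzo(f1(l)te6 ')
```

'3tzo(f1_te6 '

Matches: at [7:10] → '(l)'.
Every occurrence is swapped for '_'.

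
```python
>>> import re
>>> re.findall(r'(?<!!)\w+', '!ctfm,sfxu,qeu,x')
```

`(?!…)`/`(?<!…)` only lets a position through if the neighbouring text does NOT match; no characters are consumed.
Since nothing is captured, `findall` lists the 4 matched substrings directly.

['tfm', 'sfxu', 'qeu', 'x']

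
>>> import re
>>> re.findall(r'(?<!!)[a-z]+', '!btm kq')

['tm', 'kq']

The negative lookahead/lookbehind blocks any match where the forbidden context is present.
Since nothing is captured, `findall` lists the 2 matched substrings directly.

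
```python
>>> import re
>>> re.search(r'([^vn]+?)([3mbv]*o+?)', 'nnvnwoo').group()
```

Pattern: one or more of any character except [vn] (lazy) (captured); then zero or more of one of [3mbv], then one or more of a literal 'o' (lazy) (captured).
A non-greedy quantifier consumes as few characters as it can — just enough that the remainder of the pattern still matches from where it stops; whatever follows it matches normally.
`search` walks the string left to right and returns the first match it finds.
The match spans [4:6] → 'wo'.
Captured: group 1 = 'w', group 2 = 'o'.

'wo'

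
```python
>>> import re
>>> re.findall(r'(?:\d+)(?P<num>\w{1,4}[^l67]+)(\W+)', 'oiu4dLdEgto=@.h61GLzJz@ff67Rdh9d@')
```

Pattern: one or more of a digit (non-capturing group); then 1 to 4 of a word character, then one or more of any character except [l67] (captured as 'num'); then one or more of a non-word character (captured).
Matches: at [3:14] match '4dLdEgto=@.', groups = ('dLdEgto=@', '.'); at [15:23] match '61GLzJz@', groups = ('GLzJz', '@'); at [25:33] match '67Rdh9d@', groups = ('Rdh9d', '@').
Multiple groups make `findall` return tuples — one 2-tuple for each match.

[('dLdEgto=@', '.'), ('GLzJz', '@'), ('Rdh9d', '@')]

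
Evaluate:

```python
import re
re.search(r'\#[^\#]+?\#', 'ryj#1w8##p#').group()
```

Unlike `match`, `search` isn't anchored — it looks for the pattern anywhere in the string.
The match spans [3:8] → '#1w8#'.

'#1w8#'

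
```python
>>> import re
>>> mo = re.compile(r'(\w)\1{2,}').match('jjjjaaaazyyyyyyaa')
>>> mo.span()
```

(0, 4)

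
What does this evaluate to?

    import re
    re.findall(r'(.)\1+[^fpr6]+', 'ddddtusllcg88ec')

`\1` has to match the exact text group 1 already captured.
`findall` collects group 1 from the one match (1 total).

['d']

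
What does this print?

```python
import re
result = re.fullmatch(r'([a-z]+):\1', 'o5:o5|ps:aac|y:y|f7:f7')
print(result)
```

None

A backreference is literal: `\1` must see the identical characters the first group matched.
`fullmatch` succeeds only if the pattern covers the string from start to end.
Here there's no way to consume every character, so the call returns None.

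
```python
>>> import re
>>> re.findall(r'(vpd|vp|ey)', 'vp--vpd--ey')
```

Alternation tries branches left to right and keeps the first one that lets the overall match succeed at that position.
Matches: at [0:2] match 'vp', group 1 = 'vp'; at [4:7] match 'vpd', group 1 = 'vpd'; at [9:11] match 'ey', group 1 = 'ey'.
Because there's exactly one group, `findall` drops the full match and keeps group 1 from each hit.

['vp', 'vpd', 'ey']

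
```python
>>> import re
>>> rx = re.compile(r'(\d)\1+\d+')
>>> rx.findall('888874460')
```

`\1` is not a pattern — it's the concrete string captured by group 1, re-applied verbatim.
Matches: at [0:9] match '888874460', group 1 = '8'.
`findall` collects group 1 from the one match (1 total).

['8']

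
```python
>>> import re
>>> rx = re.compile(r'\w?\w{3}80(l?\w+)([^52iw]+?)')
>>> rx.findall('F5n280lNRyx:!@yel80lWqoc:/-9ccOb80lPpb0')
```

The pattern matches optionally a word character, then exactly 3 of a word character, then the literal '80'; then optionally a literal 'l', then one or more of a word character (captured); then one or more of any character except [52iw] (lazy) (captured).
Because the quantifier is non-greedy, it stops expanding at the earliest point where the rest of the pattern can succeed.
Matches: at [0:12] match 'F5n280lNRyx:', groups = ('lNRyx', ':'); at [14:25] match 'yel80lWqoc:', groups = ('lWqoc', ':'); at [28:39] match 'ccOb80lPpb0', groups = ('lPpb', '0').
`findall` packs the 2 group values into a tuple for every match.

[('lNRyx', ':'), ('lWqoc', ':'), ('lPpb', '0')]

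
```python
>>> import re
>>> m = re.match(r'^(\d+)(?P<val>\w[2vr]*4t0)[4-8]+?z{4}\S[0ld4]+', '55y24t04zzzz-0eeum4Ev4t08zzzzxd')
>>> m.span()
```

(0, 14)

`re.match` won't scan ahead — the pattern has to work from the very first character.
The match spans [0:14] → '55y24t04zzzz-0'.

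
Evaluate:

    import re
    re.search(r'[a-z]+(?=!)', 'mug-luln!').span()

The positive lookaround only admits positions where the adjacent text matches; those characters stay outside the span.
`re.search` scans for the first position where the pattern succeeds.
The match spans [4:8] → 'luln'.

(4, 8)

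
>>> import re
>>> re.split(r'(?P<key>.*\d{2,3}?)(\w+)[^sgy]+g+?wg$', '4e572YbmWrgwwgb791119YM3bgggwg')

['', '4e572YbmWrgwwgb791119', 'YM3', '']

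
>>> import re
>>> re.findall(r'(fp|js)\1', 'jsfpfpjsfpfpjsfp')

['fp', 'fp']

`\1` has to match the exact text group 1 already captured.
Walking the string: at [2:6] match 'fpfp', group 1 = 'fp'; at [8:12] match 'fpfp', group 1 = 'fp'.
Because there's exactly one group, `findall` drops the full match and keeps group 1 from each hit.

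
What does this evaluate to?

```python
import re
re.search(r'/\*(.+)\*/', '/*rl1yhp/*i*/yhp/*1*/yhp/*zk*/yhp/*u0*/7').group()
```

'/*rl1yhp/*i*/yhp/*1*/yhp/*zk*/yhp/*u0*/'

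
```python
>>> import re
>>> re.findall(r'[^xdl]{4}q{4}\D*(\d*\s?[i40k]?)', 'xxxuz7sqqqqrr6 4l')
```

The pattern matches exactly 4 of any character except [xdl], then exactly 4 of the literal 'q'; then zero or more of a non-digit; then zero or more of a digit, then optionally whitespace, then optionally one of [i40k] (captured).
Walking the string: at [3:16] match 'uz7sqqqqrr6 4', group 1 = '6 4'.
`findall` collects group 1 from the one match (1 total).

['6 4']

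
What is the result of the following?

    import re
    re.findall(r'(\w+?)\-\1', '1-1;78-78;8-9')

`\1` is not a pattern — it's the concrete string captured by group 1, re-applied verbatim.
One capturing group, so `findall` returns just the captured substring from each match — 2 in all.

['1', '78']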